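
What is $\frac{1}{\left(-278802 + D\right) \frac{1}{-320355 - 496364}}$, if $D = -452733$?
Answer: $\frac{816719}{731535} \approx 1.1164$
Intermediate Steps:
$\frac{1}{\left(-278802 + D\right) \frac{1}{-320355 - 496364}} = \frac{1}{\left(-278802 - 452733\right) \frac{1}{-320355 - 496364}} = \frac{1}{\left(-731535\right) \frac{1}{-816719}} = \frac{1}{\left(-731535\right) \left(- \frac{1}{816719}\right)} = \frac{1}{\frac{731535}{816719}} = \frac{816719}{731535}$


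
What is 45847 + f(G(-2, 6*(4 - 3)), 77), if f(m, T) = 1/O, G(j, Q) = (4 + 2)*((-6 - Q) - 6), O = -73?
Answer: 3346830/73 ≈ 45847.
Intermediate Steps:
G(j, Q) = -72 - 6*Q (G(j, Q) = 6*(-12 - Q) = -72 - 6*Q)
f(m, T) = -1/73 (f(m, T) = 1/(-73) = -1/73)
45847 + f(G(-2, 6*(4 - 3)), 77) = 45847 - 1/73 = 3346830/73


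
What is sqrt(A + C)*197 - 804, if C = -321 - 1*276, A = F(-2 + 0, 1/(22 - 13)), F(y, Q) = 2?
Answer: -804 + 197*I*sqrt(595) ≈ -804.0 + 4805.3*I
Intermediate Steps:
A = 2
C = -597 (C = -321 - 276 = -597)
sqrt(A + C)*197 - 804 = sqrt(2 - 597)*197 - 804 = sqrt(-595)*197 - 804 = (I*sqrt(595))*197 - 804 = 197*I*sqrt(595) - 804 = -804 + 197*I*sqrt(595)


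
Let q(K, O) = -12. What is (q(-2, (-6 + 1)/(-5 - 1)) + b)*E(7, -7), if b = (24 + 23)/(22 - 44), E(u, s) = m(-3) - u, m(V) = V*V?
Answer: -311/11 ≈ -28.273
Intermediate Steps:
m(V) = V**2
E(u, s) = 9 - u (E(u, s) = (-3)**2 - u = 9 - u)
b = -47/22 (b = 47/(-22) = 47*(-1/22) = -47/22 ≈ -2.1364)
(q(-2, (-6 + 1)/(-5 - 1)) + b)*E(7, -7) = (-12 - 47/22)*(9 - 1*7) = -311*(9 - 7)/22 = -311/22*2 = -311/11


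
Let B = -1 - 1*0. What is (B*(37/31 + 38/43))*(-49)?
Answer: 135681/1333 ≈ 101.79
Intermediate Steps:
B = -1 (B = -1 + 0 = -1)
(B*(37/31 + 38/43))*(-49) = -(37/31 + 38/43)*(-49) = -1*2769/1333*(-49) = -2769/1333*(-49) = 135681/1333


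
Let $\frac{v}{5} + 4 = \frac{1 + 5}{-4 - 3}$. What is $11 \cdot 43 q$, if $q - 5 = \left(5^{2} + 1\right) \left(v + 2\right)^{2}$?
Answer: $\frac{299400013}{49} \approx 6.1102 \cdot 10^{6}$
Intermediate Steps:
$v = - \frac{170}{7}$ ($v = -20 + 5 \frac{1 + 5}{-4 - 3} = -20 + 5 \frac{6}{-7} = -20 + 5 \cdot 6 \left(- \frac{1}{7}\right) = -20 + 5 \left(- \frac{6}{7}\right) = -20 - \frac{30}{7} = - \frac{170}{7} \approx -24.286$)
$q = \frac{632981}{49}$ ($q = 5 + \left(5^{2} + 1\right) \left(- \frac{170}{7} + 2\right)^{2} = 5 + \left(25 + 1\right) \left(- \frac{156}{7}\right)^{2} = 5 + 26 \cdot \frac{24336}{49} = 5 + \frac{632736}{49} = \frac{632981}{49} \approx 12918.0$)
$11 \cdot 43 q = 11 \cdot 43 \cdot \frac{632981}{49} = 473 \cdot \frac{632981}{49} = \frac{299400013}{49}$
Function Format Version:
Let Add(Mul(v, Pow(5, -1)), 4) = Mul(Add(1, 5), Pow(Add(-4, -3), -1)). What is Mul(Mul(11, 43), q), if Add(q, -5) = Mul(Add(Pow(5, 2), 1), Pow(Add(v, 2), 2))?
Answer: Rational(299400013, 49) ≈ 6.1102e+6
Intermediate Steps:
v = Rational(-170, 7) (v = Add(-20, Mul(5, Mul(Add(1, 5), Pow(Add(-4, -3), -1)))) = Add(-20, Mul(5, Mul(6, Pow(-7, -1)))) = Add(-20, Mul(5, Mul(6, Rational(-1, 7)))) = Add(-20, Mul(5, Rational(-6, 7))) = Add(-20, Rational(-30, 7)) = Rational(-170, 7) ≈ -24.286)
q = Rational(632981, 49) (q = Add(5, Mul(Add(Pow(5, 2), 1), Pow(Add(Rational(-170, 7), 2), 2))) = Add(5, Mul(Add(25, 1), Pow(Rational(-156, 7), 2))) = Add(5, Mul(26, Rational(24336, 49))) = Add(5, Rational(632736, 49)) = Rational(632981, 49) ≈ 12918.)
Mul(Mul(11, 43), q) = Mul(Mul(11, 43), Rational(632981, 49)) = Mul(473, Rational(632981, 49)) = Rational(299400013, 49)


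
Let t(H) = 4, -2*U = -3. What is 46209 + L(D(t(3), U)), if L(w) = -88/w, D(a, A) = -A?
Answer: 138803/3 ≈ 46268.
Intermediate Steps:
U = 3/2 (U = -½*(-3) = 3/2 ≈ 1.5000)
46209 + L(D(t(3), U)) = 46209 - 88/((-1*3/2)) = 46209 - 88/(-3/2) = 46209 - 88*(-⅔) = 46209 + 176/3 = 138803/3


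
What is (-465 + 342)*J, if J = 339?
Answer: -41697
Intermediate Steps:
(-465 + 342)*J = (-465 + 342)*339 = -123*339 = -41697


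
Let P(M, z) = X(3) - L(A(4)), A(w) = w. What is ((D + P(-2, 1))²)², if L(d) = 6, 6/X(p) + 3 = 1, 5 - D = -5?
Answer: 1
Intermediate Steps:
D = 10 (D = 5 - 1*(-5) = 5 + 5 = 10)
X(p) = -3 (X(p) = 6/(-3 + 1) = 6/(-2) = 6*(-½) = -3)
P(M, z) = -9 (P(M, z) = -3 - 1*6 = -3 - 6 = -9)
((D + P(-2, 1))²)² = ((10 - 9)²)² = (1²)² = 1² = 1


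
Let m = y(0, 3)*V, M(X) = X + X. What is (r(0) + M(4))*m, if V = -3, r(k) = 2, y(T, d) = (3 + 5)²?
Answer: -1920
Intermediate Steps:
y(T, d) = 64 (y(T, d) = 8² = 64)
M(X) = 2*X
m = -192 (m = 64*(-3) = -192)
(r(0) + M(4))*m = (2 + 2*4)*(-192) = (2 + 8)*(-192) = 10*(-192) = -1920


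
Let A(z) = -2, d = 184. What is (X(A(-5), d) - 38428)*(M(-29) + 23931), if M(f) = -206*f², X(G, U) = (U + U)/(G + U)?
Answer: 522119316660/91 ≈ 5.7376e+9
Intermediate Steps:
X(G, U) = 2*U/(G + U) (X(G, U) = (2*U)/(G + U) = 2*U/(G + U))
(X(A(-5), d) - 38428)*(M(-29) + 23931) = (2*184/(-2 + 184) - 38428)*(-206*(-29)² + 23931) = (2*184/182 - 38428)*(-206*841 + 23931) = (2*184*(1/182) - 38428)*(-173246 + 23931) = (184/91 - 38428)*(-149315) = -3496764/91*(-149315) = 522119316660/91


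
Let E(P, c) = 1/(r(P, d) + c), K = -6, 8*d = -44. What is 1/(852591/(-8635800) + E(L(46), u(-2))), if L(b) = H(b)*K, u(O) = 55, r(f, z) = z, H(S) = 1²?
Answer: -7702200/604819 ≈ -12.735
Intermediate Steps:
d = -11/2 (d = (⅛)*(-44) = -11/2 ≈ -5.5000)
H(S) = 1
L(b) = -6 (L(b) = 1*(-6) = -6)
E(P, c) = 1/(-11/2 + c)
1/(852591/(-8635800) + E(L(46), u(-2))) = 1/(852591/(-8635800) + 2/(-11 + 2*55)) = 1/(852591*(-1/8635800) + 2/(-11 + 110)) = 1/(-7681/77800 + 2/99) = 1/(-604819/7702200) = -7702200/604819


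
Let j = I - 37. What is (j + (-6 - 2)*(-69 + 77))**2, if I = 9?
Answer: 8464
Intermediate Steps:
j = -28 (j = 9 - 37 = -28)
(j + (-6 - 2)*(-69 + 77))**2 = (-28 + (-6 - 2)*(-69 + 77))**2 = (-28 - 8*8)**2 = (-28 - 64)**2 = (-92)**2 = 8464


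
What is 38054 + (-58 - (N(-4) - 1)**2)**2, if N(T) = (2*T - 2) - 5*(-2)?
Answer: 41535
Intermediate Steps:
N(T) = 8 + 2*T (N(T) = (-2 + 2*T) + 10 = 8 + 2*T)
38054 + (-58 - (N(-4) - 1)**2)**2 = 38054 + (-58 - ((8 + 2*(-4)) - 1)**2)**2 = 38054 + (-58 - ((8 - 8) - 1)**2)**2 = 38054 + (-58 - (0 - 1)**2)**2 = 38054 + (-58 - 1*(-1)**2)**2 = 38054 + (-58 - 1*1)**2 = 38054 + (-58 - 1)**2 = 38054 + (-59)**2 = 38054 + 3481 = 41535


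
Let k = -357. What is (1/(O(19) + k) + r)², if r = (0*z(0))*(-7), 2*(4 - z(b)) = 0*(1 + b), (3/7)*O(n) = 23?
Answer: 9/828100 ≈ 1.0868e-5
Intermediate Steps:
O(n) = 161/3 (O(n) = (7/3)*23 = 161/3)
z(b) = 4 (z(b) = 4 - 0*(1 + b) = 4 - ½*0 = 4 + 0 = 4)
r = 0 (r = (0*4)*(-7) = 0*(-7) = 0)
(1/(O(19) + k) + r)² = (1/(161/3 - 357) + 0)² = (1/(-910/3) + 0)² = (-3/910 + 0)² = (-3/910)² = 9/828100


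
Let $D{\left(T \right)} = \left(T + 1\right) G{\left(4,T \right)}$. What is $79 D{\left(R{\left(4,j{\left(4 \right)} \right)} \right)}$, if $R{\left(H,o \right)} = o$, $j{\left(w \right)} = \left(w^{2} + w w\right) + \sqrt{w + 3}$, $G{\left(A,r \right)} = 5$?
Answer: $13035 + 395 \sqrt{7} \approx 14080.0$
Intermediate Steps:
$j{\left(w \right)} = \sqrt{3 + w} + 2 w^{2}$ ($j{\left(w \right)} = \left(w^{2} + w^{2}\right) + \sqrt{3 + w} = 2 w^{2} + \sqrt{3 + w} = \sqrt{3 + w} + 2 w^{2}$)
$D{\left(T \right)} = 5 + 5 T$ ($D{\left(T \right)} = \left(T + 1\right) 5 = \left(1 + T\right) 5 = 5 + 5 T$)
$79 D{\left(R{\left(4,j{\left(4 \right)} \right)} \right)} = 79 \left(5 + 5 \left(\sqrt{3 + 4} + 2 \cdot 4^{2}\right)\right) = 79 \left(5 + 5 \left(\sqrt{7} + 2 \cdot 16\right)\right) = 79 \left(5 + 5 \left(\sqrt{7} + 32\right)\right) = 79 \left(5 + 5 \left(32 + \sqrt{7}\right)\right) = 79 \left(5 + \left(160 + 5 \sqrt{7}\right)\right) = 79 \left(165 + 5 \sqrt{7}\right) = 13035 + 395 \sqrt{7}$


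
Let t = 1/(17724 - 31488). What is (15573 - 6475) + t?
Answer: 125224871/13764 ≈ 9098.0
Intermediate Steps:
t = -1/13764 (t = 1/(-13764) = -1/13764 ≈ -7.2653e-5)
(15573 - 6475) + t = (15573 - 6475) - 1/13764 = 9098 - 1/13764 = 125224871/13764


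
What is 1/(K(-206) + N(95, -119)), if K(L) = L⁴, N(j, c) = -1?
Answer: 1/1800814095 ≈ 5.5530e-10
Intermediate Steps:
1/(K(-206) + N(95, -119)) = 1/((-206)⁴ - 1) = 1/(1800814096 - 1) = 1/1800814095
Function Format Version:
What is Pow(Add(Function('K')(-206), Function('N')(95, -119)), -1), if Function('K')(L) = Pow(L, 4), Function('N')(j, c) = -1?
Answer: Rational(1, 1800814095) ≈ 5.5530e-10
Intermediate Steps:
Pow(Add(Function('K')(-206), Function('N')(95, -119)), -1) = Pow(Add(Pow(-206, 4), -1), -1) = Pow(Add(1800814096, -1), -1) = Pow(1800814095, -1) = Rational(1, 1800814095)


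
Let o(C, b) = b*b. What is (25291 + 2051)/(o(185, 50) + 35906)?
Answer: 4557/6401 ≈ 0.71192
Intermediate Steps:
o(C, b) = b**2
(25291 + 2051)/(o(185, 50) + 35906) = (25291 + 2051)/(50**2 + 35906) = 27342/(2500 + 35906) = 27342/38406 = 27342*(1/38406) = 4557/6401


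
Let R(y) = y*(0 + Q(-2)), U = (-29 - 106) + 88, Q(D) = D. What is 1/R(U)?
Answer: 1/94 ≈ 0.010638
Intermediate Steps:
U = -47 (U = -135 + 88 = -47)
R(y) = -2*y (R(y) = y*(0 - 2) = y*(-2) = -2*y)
1/R(U) = 1/(-2*(-47)) = 1/94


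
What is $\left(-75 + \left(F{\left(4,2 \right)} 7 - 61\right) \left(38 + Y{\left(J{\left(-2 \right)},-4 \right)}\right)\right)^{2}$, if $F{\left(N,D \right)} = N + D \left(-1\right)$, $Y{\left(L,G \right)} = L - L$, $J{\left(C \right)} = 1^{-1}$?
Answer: $3463321$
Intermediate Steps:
$J{\left(C \right)} = 1$
$Y{\left(L,G \right)} = 0$
$F{\left(N,D \right)} = N - D$
$\left(-75 + \left(F{\left(4,2 \right)} 7 - 61\right) \left(38 + Y{\left(J{\left(-2 \right)},-4 \right)}\right)\right)^{2} = \left(-75 + \left(\left(4 - 2\right) 7 - 61\right) \left(38 + 0\right)\right)^{2} = \left(-75 + \left(\left(4 - 2\right) 7 - 61\right) 38\right)^{2} = \left(-75 + \left(2 \cdot 7 - 61\right) 38\right)^{2} = \left(-75 + \left(14 - 61\right) 38\right)^{2} = \left(-75 - 1786\right)^{2} = \left(-1861\right)^{2} = 3463321$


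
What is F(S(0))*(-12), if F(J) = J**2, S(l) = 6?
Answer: -432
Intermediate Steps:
F(S(0))*(-12) = 6**2*(-12) = 36*(-12) = -432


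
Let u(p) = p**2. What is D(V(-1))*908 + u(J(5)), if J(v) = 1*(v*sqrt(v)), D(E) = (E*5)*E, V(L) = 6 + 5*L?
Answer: 4665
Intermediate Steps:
D(E) = 5*E**2 (D(E) = (5*E)*E = 5*E**2)
J(v) = v**(3/2) (J(v) = 1*v**(3/2) = v**(3/2))
D(V(-1))*908 + u(J(5)) = (5*(6 + 5*(-1))**2)*908 + (5**(3/2))**2 = (5*(6 - 5)**2)*908 + (5*sqrt(5))**2 = (5*1**2)*908 + 125 = (5*1)*908 + 125 = 5*908 + 125 = 4540 + 125 = 4665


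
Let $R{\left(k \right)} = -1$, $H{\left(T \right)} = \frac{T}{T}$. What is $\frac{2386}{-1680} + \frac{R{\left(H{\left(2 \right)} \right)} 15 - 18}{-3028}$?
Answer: $- \frac{896171}{635880} \approx -1.4093$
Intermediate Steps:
$H{\left(T \right)} = 1$
$\frac{2386}{-1680} + \frac{R{\left(H{\left(2 \right)} \right)} 15 - 18}{-3028} = \frac{2386}{-1680} + \frac{\left(-1\right) 15 - 18}{-3028} = 2386 \left(- \frac{1}{1680}\right) + \left(-15 - 18\right) \left(- \frac{1}{3028}\right) = - \frac{1193}{840} - - \frac{33}{3028} = - \frac{1193}{840} + \frac{33}{3028} = - \frac{896171}{635880}$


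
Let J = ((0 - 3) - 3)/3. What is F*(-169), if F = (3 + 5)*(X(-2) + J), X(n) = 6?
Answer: -5408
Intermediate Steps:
J = -2 (J = (-3 - 3)*(1/3) = -6*1/3 = -2)
F = 32 (F = (3 + 5)*(6 - 2) = 8*4 = 32)
F*(-169) = 32*(-169) = -5408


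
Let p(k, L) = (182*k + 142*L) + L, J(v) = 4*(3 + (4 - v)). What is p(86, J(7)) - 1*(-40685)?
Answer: 56337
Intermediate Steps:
J(v) = 28 - 4*v (J(v) = 4*(7 - v) = 28 - 4*v)
p(k, L) = 143*L + 182*k (p(k, L) = (142*L + 182*k) + L = 143*L + 182*k)
p(86, J(7)) - 1*(-40685) = (143*(28 - 4*7) + 182*86) - 1*(-40685) = (143*(28 - 28) + 15652) + 40685 = (143*0 + 15652) + 40685 = (0 + 15652) + 40685 = 15652 + 40685 = 56337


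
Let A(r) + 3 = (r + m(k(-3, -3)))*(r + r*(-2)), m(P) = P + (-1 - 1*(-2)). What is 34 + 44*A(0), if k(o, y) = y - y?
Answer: -98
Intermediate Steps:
k(o, y) = 0
m(P) = 1 + P (m(P) = P + (-1 + 2) = P + 1 = 1 + P)
A(r) = -3 - r*(1 + r) (A(r) = -3 + (r + (1 + 0))*(r + r*(-2)) = -3 + (r + 1)*(r - 2*r) = -3 + (1 + r)*(-r) = -3 - r*(1 + r))
34 + 44*A(0) = 34 + 44*(-3 - 1*0 - 1*0**2) = 34 + 44*(-3 + 0 - 1*0) = 34 + 44*(-3 + 0 + 0) = 34 + 44*(-3) = 34 - 132 = -98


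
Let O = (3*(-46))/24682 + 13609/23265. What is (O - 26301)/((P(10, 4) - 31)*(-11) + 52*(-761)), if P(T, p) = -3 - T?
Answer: 7551202269481/11222687211120 ≈ 0.67285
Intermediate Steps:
O = 166343384/287113365 (O = -138*1/24682 + 13609*(1/23265) = -69/12341 + 13609/23265 = 166343384/287113365 ≈ 0.57936)
(O - 26301)/((P(10, 4) - 31)*(-11) + 52*(-761)) = (166343384/287113365 - 26301)/(((-3 - 1*10) - 31)*(-11) + 52*(-761)) = -7551202269481/(287113365*(((-3 - 10) - 31)*(-11) - 39572)) = -7551202269481/(287113365*((-13 - 31)*(-11) - 39572)) = -7551202269481/(287113365*(-44*(-11) - 39572)) = -7551202269481/(287113365*(484 - 39572)) = -7551202269481/287113365/(-39088) = -7551202269481/287113365*(-1/39088) = 7551202269481/11222687211120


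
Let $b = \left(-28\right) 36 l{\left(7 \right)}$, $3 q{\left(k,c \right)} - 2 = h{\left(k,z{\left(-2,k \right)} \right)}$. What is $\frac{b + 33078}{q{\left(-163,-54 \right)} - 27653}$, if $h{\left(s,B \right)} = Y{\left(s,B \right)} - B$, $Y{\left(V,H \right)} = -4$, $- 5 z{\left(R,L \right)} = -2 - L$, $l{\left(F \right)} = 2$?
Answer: $- \frac{232965}{207322} \approx -1.1237$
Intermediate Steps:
$z{\left(R,L \right)} = \frac{2}{5} + \frac{L}{5}$ ($z{\left(R,L \right)} = - \frac{-2 - L}{5} = \frac{2}{5} + \frac{L}{5}$)
$h{\left(s,B \right)} = -4 - B$
$q{\left(k,c \right)} = - \frac{4}{5} - \frac{k}{15}$ ($q{\left(k,c \right)} = \frac{2}{3} + \frac{-4 - \left(\frac{2}{5} + \frac{k}{5}\right)}{3} = \frac{2}{3} + \frac{- \frac{22}{5} - \frac{k}{5}}{3} = \frac{2}{3} - \left(\frac{22}{15} + \frac{k}{15}\right) = - \frac{4}{5} - \frac{k}{15}$)
$b = -2016$ ($b = \left(-28\right) 36 \cdot 2 = \left(-1008\right) 2 = -2016$)
$\frac{b + 33078}{q{\left(-163,-54 \right)} - 27653} = \frac{-2016 + 33078}{\left(- \frac{4}{5} - - \frac{163}{15}\right) - 27653} = \frac{31062}{\left(- \frac{4}{5} + \frac{163}{15}\right) - 27653} = \frac{31062}{\frac{151}{15} - 27653} = \frac{31062}{- \frac{414644}{15}} = 31062 \left(- \frac{15}{414644}\right) = - \frac{232965}{207322}$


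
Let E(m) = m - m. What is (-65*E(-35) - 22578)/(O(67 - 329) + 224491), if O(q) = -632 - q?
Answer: -7526/74707 ≈ -0.10074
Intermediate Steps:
E(m) = 0
(-65*E(-35) - 22578)/(O(67 - 329) + 224491) = (-65*0 - 22578)/((-632 - (67 - 329)) + 224491) = (0 - 22578)/((-632 - 1*(-262)) + 224491) = -22578/((-632 + 262) + 224491) = -22578/(-370 + 224491) = -22578/224121 = -22578*1/224121 = -7526/74707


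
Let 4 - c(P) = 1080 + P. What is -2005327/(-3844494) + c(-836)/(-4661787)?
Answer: 3116443339303/5974070716926 ≈ 0.52166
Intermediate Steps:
c(P) = -1076 - P (c(P) = 4 - (1080 + P) = 4 + (-1080 - P) = -1076 - P)
-2005327/(-3844494) + c(-836)/(-4661787) = -2005327/(-3844494) + (-1076 - 1*(-836))/(-4661787) = -2005327*(-1/3844494) + (-1076 + 836)*(-1/4661787) = 2005327/3844494 - 240*(-1/4661787) = 2005327/3844494 + 80/1553929 = 3116443339303/5974070716926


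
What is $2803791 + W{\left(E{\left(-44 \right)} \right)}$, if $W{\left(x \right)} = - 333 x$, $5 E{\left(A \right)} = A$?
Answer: $\frac{14033607}{5} \approx 2.8067 \cdot 10^{6}$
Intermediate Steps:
$E{\left(A \right)} = \frac{A}{5}$
$2803791 + W{\left(E{\left(-44 \right)} \right)} = 2803791 - 333 \cdot \frac{1}{5} \left(-44\right) = 2803791 - - \frac{14652}{5} = 2803791 + \frac{14652}{5} = \frac{14033607}{5}$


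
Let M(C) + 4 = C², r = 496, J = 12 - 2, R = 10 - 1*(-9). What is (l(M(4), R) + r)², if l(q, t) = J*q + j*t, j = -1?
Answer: 356409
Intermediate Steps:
R = 19 (R = 10 + 9 = 19)
J = 10
M(C) = -4 + C²
l(q, t) = -t + 10*q (l(q, t) = 10*q - t = -t + 10*q)
(l(M(4), R) + r)² = ((-1*19 + 10*(-4 + 4²)) + 496)² = ((-19 + 10*(-4 + 16)) + 496)² = ((-19 + 10*12) + 496)² = ((-19 + 120) + 496)² = (101 + 496)² = 597² = 356409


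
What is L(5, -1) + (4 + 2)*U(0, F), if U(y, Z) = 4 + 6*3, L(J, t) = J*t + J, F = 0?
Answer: 132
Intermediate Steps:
L(J, t) = J + J*t
U(y, Z) = 22 (U(y, Z) = 4 + 18 = 22)
L(5, -1) + (4 + 2)*U(0, F) = 5*(1 - 1) + (4 + 2)*22 = 5*0 + 6*22 = 0 + 132 = 132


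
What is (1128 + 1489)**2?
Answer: 6848689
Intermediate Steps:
(1128 + 1489)**2 = 2617**2 = 6848689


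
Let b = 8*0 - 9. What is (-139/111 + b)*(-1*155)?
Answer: 176390/111 ≈ 1589.1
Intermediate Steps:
b = -9 (b = 0 - 9 = -9)
(-139/111 + b)*(-1*155) = (-139/111 - 9)*(-1*155) = (-139*1/111 - 9)*(-155) = (-139/111 - 9)*(-155) = -1138/111*(-155) = 176390/111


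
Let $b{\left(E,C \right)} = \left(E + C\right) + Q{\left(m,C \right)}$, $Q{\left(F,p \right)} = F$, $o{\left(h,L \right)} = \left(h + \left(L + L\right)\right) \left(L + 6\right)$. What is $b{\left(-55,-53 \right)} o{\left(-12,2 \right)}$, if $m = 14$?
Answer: $6016$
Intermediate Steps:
$o{\left(h,L \right)} = \left(6 + L\right) \left(h + 2 L\right)$ ($o{\left(h,L \right)} = \left(h + 2 L\right) \left(6 + L\right) = \left(6 + L\right) \left(h + 2 L\right)$)
$b{\left(E,C \right)} = 14 + C + E$ ($b{\left(E,C \right)} = \left(E + C\right) + 14 = \left(C + E\right) + 14 = 14 + C + E$)
$b{\left(-55,-53 \right)} o{\left(-12,2 \right)} = \left(14 - 53 - 55\right) \left(2 \cdot 2^{2} + 6 \left(-12\right) + 12 \cdot 2 + 2 \left(-12\right)\right) = - 94 \left(2 \cdot 4 - 72 + 24 - 24\right) = - 94 \left(8 - 72 + 24 - 24\right) = \left(-94\right) \left(-64\right) = 6016$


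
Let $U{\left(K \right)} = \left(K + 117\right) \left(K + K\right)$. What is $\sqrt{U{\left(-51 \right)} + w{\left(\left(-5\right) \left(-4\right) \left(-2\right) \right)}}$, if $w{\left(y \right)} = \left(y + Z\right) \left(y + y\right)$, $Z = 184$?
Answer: $78 i \sqrt{3} \approx 135.1 i$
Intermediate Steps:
$U{\left(K \right)} = 2 K \left(117 + K\right)$ ($U{\left(K \right)} = \left(117 + K\right) 2 K = 2 K \left(117 + K\right)$)
$w{\left(y \right)} = 2 y \left(184 + y\right)$ ($w{\left(y \right)} = \left(y + 184\right) \left(y + y\right) = \left(184 + y\right) 2 y = 2 y \left(184 + y\right)$)
$\sqrt{U{\left(-51 \right)} + w{\left(\left(-5\right) \left(-4\right) \left(-2\right) \right)}} = \sqrt{2 \left(-51\right) \left(117 - 51\right) + 2 \left(-5\right) \left(-4\right) \left(-2\right) \left(184 + \left(-5\right) \left(-4\right) \left(-2\right)\right)} = \sqrt{2 \left(-51\right) 66 + 2 \cdot 20 \left(-2\right) \left(184 + 20 \left(-2\right)\right)} = \sqrt{-6732 + 2 \left(-40\right) \left(184 - 40\right)} = \sqrt{-6732 + 2 \left(-40\right) 144} = \sqrt{-6732 - 11520} = \sqrt{-18252} = 78 i \sqrt{3}$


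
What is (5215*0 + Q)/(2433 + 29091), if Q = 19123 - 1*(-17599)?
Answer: 18361/15762 ≈ 1.1649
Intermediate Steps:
Q = 36722 (Q = 19123 + 17599 = 36722)
(5215*0 + Q)/(2433 + 29091) = (5215*0 + 36722)/(2433 + 29091) = (0 + 36722)/31524 = 36722*(1/31524) = 18361/15762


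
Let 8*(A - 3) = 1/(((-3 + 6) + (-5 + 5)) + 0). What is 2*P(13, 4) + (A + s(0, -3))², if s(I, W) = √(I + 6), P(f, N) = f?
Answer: 23761/576 + 73*√6/12 ≈ 56.153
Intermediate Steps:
s(I, W) = √(6 + I)
A = 73/24 (A = 3 + 1/(8*(((-3 + 6) + (-5 + 5)) + 0)) = 3 + 1/(8*((3 + 0) + 0)) = 3 + 1/(8*(3 + 0)) = 3 + (⅛)/3 = 3 + (⅛)*(⅓) = 3 + 1/24 = 73/24 ≈ 3.0417)
2*P(13, 4) + (A + s(0, -3))² = 2*13 + (73/24 + √(6 + 0))² = 26 + (73/24 + √6)²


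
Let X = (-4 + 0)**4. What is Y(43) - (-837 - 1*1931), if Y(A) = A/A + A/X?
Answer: 708907/256 ≈ 2769.2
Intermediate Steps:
X = 256 (X = (-4)**4 = 256)
Y(A) = 1 + A/256 (Y(A) = A/A + A/256 = 1 + A*(1/256) = 1 + A/256)
Y(43) - (-837 - 1*1931) = (1 + (1/256)*43) - (-837 - 1*1931) = (1 + 43/256) - (-837 - 1931) = 299/256 - 1*(-2768) = 299/256 + 2768 = 708907/256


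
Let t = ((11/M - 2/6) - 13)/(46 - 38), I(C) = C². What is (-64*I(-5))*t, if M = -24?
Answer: 8275/3 ≈ 2758.3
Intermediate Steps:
t = -331/192 (t = ((11/(-24) - 2/6) - 13)/(46 - 38) = ((11*(-1/24) - 2*⅙) - 13)/8 = ((-11/24 - ⅓) - 13)*(⅛) = (-19/24 - 13)*(⅛) = -331/24*⅛ = -331/192 ≈ -1.7240)
(-64*I(-5))*t = -64*(-5)²*(-331/192) = -64*25*(-331/192) = -1600*(-331/192) = 8275/3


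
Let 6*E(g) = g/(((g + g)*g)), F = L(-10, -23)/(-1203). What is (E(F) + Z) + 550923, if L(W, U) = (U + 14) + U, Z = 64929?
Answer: 78829457/128 ≈ 6.1586e+5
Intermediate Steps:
L(W, U) = 14 + 2*U (L(W, U) = (14 + U) + U = 14 + 2*U)
F = 32/1203 (F = (14 + 2*(-23))/(-1203) = (14 - 46)*(-1/1203) = -32*(-1/1203) = 32/1203 ≈ 0.026600)
E(g) = 1/(12*g) (E(g) = (g/(((g + g)*g)))/6 = (g/(((2*g)*g)))/6 = (g/((2*g²)))/6 = (g*(1/(2*g²)))/6 = (1/(2*g))/6 = 1/(12*g))
(E(F) + Z) + 550923 = (1/(12*(32/1203)) + 64929) + 550923 = ((1/12)*(1203/32) + 64929) + 550923 = (401/128 + 64929) + 550923 = 8311313/128 + 550923 = 78829457/128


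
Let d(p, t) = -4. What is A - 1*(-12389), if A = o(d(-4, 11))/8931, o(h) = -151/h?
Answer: 442584787/35724 ≈ 12389.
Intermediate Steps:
A = 151/35724 (A = -151/(-4)/8931 = -151*(-¼)*(1/8931) = (151/4)*(1/8931) = 151/35724 ≈ 0.0042268)
A - 1*(-12389) = 151/35724 - 1*(-12389) = 151/35724 + 12389 = 442584787/35724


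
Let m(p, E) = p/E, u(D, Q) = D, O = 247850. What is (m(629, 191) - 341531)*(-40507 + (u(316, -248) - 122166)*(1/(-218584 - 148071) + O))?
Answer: 144464771831844831579024/14006221 ≈ 1.0314e+16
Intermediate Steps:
(m(629, 191) - 341531)*(-40507 + (u(316, -248) - 122166)*(1/(-218584 - 148071) + O)) = (629/191 - 341531)*(-40507 + (316 - 122166)*(1/(-218584 - 148071) + 247850)) = (629*(1/191) - 341531)*(-40507 - 121850*(1/(-366655) + 247850)) = (629/191 - 341531)*(-40507 - 121850*(-1/366655 + 247850)) = -65231792*(-40507 - 121850*90875441749/366655)/191 = -65231792*(-40507 - 2214634515423130/73331)/191 = -65231792/191*(-2214637485841947/73331) = 144464771831844831579024/14006221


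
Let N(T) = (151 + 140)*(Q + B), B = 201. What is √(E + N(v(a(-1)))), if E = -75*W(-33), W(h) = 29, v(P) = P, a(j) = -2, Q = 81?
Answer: √79887 ≈ 282.64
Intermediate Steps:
N(T) = 82062 (N(T) = (151 + 140)*(81 + 201) = 291*282 = 82062)
E = -2175 (E = -75*29 = -2175)
√(E + N(v(a(-1)))) = √(-2175 + 82062) = √79887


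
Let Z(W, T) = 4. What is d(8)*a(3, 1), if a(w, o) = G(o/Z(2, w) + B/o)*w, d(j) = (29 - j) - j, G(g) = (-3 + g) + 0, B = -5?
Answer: -1209/4 ≈ -302.25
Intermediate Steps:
G(g) = -3 + g
d(j) = 29 - 2*j
a(w, o) = w*(-3 - 5/o + o/4) (a(w, o) = (-3 + (o/4 - 5/o))*w = (-3 + (-5/o + o/4))*w = (-3 - 5/o + o/4)*w = w*(-3 - 5/o + o/4))
d(8)*a(3, 1) = (29 - 2*8)*((1/4)*3*(-20 + 1*(-12 + 1))/1) = (29 - 16)*((1/4)*3*1*(-20 + 1*(-11))) = 13*((1/4)*3*1*(-20 - 11)) = 13*((1/4)*3*1*(-31)) = 13*(-93/4) = -1209/4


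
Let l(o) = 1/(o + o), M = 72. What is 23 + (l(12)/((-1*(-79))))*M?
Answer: 1820/79 ≈ 23.038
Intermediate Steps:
l(o) = 1/(2*o)
23 + (l(12)/((-1*(-79))))*M = 23 + (((½)/12)/((-1*(-79))))*72 = 23 + (((½)*(1/12))/79)*72 = 23 + ((1/24)*(1/79))*72 = 23 + (1/1896)*72 = 23 + 3/79 = 1820/79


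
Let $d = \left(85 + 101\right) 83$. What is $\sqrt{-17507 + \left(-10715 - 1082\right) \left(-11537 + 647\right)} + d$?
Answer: $15438 + \sqrt{128451823} \approx 26772.0$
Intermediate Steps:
$d = 15438$ ($d = 186 \cdot 83 = 15438$)
$\sqrt{-17507 + \left(-10715 - 1082\right) \left(-11537 + 647\right)} + d = \sqrt{-17507 + \left(-10715 - 1082\right) \left(-11537 + 647\right)} + 15438 = \sqrt{-17507 - -128469330} + 15438 = \sqrt{-17507 + 128469330} + 15438 = \sqrt{128451823} + 15438 = 15438 + \sqrt{128451823}$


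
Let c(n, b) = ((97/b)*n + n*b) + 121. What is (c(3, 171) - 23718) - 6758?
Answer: -1700897/57 ≈ -29840.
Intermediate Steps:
c(n, b) = 121 + b*n + 97*n/b (c(n, b) = (97*n/b + b*n) + 121 = (b*n + 97*n/b) + 121 = 121 + b*n + 97*n/b)
(c(3, 171) - 23718) - 6758 = ((121 + 171*3 + 97*3/171) - 23718) - 6758 = ((121 + 513 + 97*3*(1/171)) - 23718) - 6758 = ((121 + 513 + 97/57) - 23718) - 6758 = (36235/57 - 23718) - 6758 = -1315691/57 - 6758 = -1700897/57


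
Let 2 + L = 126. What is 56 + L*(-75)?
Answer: -9244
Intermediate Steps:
L = 124 (L = -2 + 126 = 124)
56 + L*(-75) = 56 + 124*(-75) = 56 - 9300 = -9244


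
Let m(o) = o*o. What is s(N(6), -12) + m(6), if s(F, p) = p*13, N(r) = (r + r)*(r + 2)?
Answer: -120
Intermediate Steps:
m(o) = o**2
N(r) = 2*r*(2 + r) (N(r) = (2*r)*(2 + r) = 2*r*(2 + r))
s(F, p) = 13*p
s(N(6), -12) + m(6) = 13*(-12) + 6**2 = -156 + 36 = -120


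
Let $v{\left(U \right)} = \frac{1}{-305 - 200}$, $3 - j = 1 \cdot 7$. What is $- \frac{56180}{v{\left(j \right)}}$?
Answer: $28370900$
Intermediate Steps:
$j = -4$ ($j = 3 - 1 \cdot 7 = 3 - 7 = -4$)
$v{\left(U \right)} = - \frac{1}{505}$ ($v{\left(U \right)} = \frac{1}{-505} = - \frac{1}{505}$)
$- \frac{56180}{v{\left(j \right)}} = - \frac{56180}{- \frac{1}{505}} = \left(-56180\right) \left(-505\right) = 28370900$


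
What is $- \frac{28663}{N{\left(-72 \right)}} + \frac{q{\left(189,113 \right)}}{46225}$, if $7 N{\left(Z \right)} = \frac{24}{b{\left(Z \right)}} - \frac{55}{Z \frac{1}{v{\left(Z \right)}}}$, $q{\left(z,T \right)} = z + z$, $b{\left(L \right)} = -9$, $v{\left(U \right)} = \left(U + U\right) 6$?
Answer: $\frac{3974948877}{13127900} \approx 302.79$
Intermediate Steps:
$v{\left(U \right)} = 12 U$ ($v{\left(U \right)} = 2 U 6 = 12 U$)
$q{\left(z,T \right)} = 2 z$
$N{\left(Z \right)} = - \frac{284}{3}$ ($N{\left(Z \right)} = \frac{\frac{24}{-9} - \frac{55}{Z \frac{1}{12 Z}}}{7} = \frac{24 \left(- \frac{1}{9}\right) - \frac{55}{Z \frac{1}{12 Z}}}{7} = \frac{- \frac{8}{3} - 55 \frac{1}{\frac{1}{12}}}{7} = \frac{- \frac{8}{3} - 660}{7} = \frac{1}{7} \left(- \frac{1988}{3}\right) = - \frac{284}{3}$)
$- \frac{28663}{N{\left(-72 \right)}} + \frac{q{\left(189,113 \right)}}{46225} = - \frac{28663}{- \frac{284}{3}} + \frac{2 \cdot 189}{46225} = \left(-28663\right) \left(- \frac{3}{284}\right) + 378 \cdot \frac{1}{46225} = \frac{85989}{284} + \frac{378}{46225} = \frac{3974948877}{13127900}$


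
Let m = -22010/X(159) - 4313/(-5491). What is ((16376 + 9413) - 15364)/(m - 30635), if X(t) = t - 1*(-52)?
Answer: -635706075/1874404658 ≈ -0.33915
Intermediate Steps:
X(t) = 52 + t (X(t) = t + 52 = 52 + t)
m = -6312993/60979 (m = -22010/(52 + 159) - 4313/(-5491) = -22010/211 - 4313*(-1/5491) = -22010*1/211 + 227/289 = -22010/211 + 227/289 = -6312993/60979 ≈ -103.53)
((16376 + 9413) - 15364)/(m - 30635) = ((16376 + 9413) - 15364)/(-6312993/60979 - 30635) = (25789 - 15364)/(-1874404658/60979) = 10425*(-60979/1874404658) = -635706075/1874404658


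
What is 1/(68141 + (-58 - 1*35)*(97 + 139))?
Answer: 1/46193 ≈ 2.1648e-5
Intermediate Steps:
1/(68141 + (-58 - 1*35)*(97 + 139)) = 1/(68141 + (-58 - 35)*236) = 1/(68141 - 93*236) = 1/(68141 - 21948) = 1/46193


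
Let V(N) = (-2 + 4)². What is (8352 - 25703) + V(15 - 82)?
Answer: -17347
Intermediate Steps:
V(N) = 4 (V(N) = 2² = 4)
(8352 - 25703) + V(15 - 82) = (8352 - 25703) + 4 = -17351 + 4 = -17347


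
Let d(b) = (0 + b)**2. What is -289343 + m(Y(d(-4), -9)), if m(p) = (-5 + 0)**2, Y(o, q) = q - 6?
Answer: -289318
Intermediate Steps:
d(b) = b**2
Y(o, q) = -6 + q
m(p) = 25 (m(p) = (-5)**2 = 25)
-289343 + m(Y(d(-4), -9)) = -289343 + 25 = -289318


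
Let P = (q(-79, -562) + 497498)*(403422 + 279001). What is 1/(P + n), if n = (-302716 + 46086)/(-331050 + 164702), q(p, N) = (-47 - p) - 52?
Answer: 83174/28236776957910071 ≈ 2.9456e-12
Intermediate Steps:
q(p, N) = -99 - p
n = 128315/83174 (n = -256630/(-166348) = -256630*(-1/166348) = 128315/83174 ≈ 1.5427)
P = 339490429194 (P = ((-99 - 1*(-79)) + 497498)*(403422 + 279001) = ((-99 + 79) + 497498)*682423 = (-20 + 497498)*682423 = 497478*682423 = 339490429194)
1/(P + n) = 1/(339490429194 + 128315/83174) = 1/(28236776957910071/83174) = 83174/28236776957910071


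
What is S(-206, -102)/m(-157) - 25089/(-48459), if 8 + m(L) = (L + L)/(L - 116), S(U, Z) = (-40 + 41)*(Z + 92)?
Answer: 5973650/3020611 ≈ 1.9776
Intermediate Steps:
S(U, Z) = 92 + Z (S(U, Z) = 1*(92 + Z) = 92 + Z)
m(L) = -8 + 2*L/(-116 + L) (m(L) = -8 + (L + L)/(L - 116) = -8 + (2*L)/(-116 + L) = -8 + 2*L/(-116 + L))
S(-206, -102)/m(-157) - 25089/(-48459) = (92 - 102)/((2*(464 - 3*(-157))/(-116 - 157))) - 25089/(-48459) = -10*(-273/(2*(464 + 471))) - 25089*(-1/48459) = -10/(2*(-1/273)*935) + 8363/16153 = -10/(-1870/273) + 8363/16153 = -10*(-273/1870) + 8363/16153 = 273/187 + 8363/16153 = 5973650/3020611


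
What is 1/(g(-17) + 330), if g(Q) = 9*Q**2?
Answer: 1/2931 ≈ 0.00034118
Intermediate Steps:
1/(g(-17) + 330) = 1/(9*(-17)**2 + 330) = 1/(9*289 + 330) = 1/(2601 + 330) = 1/2931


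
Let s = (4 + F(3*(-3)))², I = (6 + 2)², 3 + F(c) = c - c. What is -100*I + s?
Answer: -6399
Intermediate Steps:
F(c) = -3 (F(c) = -3 + (c - c) = -3 + 0 = -3)
I = 64 (I = 8² = 64)
s = 1 (s = (4 - 3)² = 1² = 1)
-100*I + s = -100*64 + 1 = -6400 + 1 = -6399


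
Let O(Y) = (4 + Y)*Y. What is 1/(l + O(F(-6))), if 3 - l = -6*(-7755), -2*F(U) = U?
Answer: -1/46506 ≈ -2.1503e-5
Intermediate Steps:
F(U) = -U/2
l = -46527 (l = 3 - (-6)*(-7755) = 3 - 1*46530 = 3 - 46530 = -46527)
O(Y) = Y*(4 + Y)
1/(l + O(F(-6))) = 1/(-46527 + (-½*(-6))*(4 - ½*(-6))) = 1/(-46527 + 3*(4 + 3)) = 1/(-46527 + 3*7) = 1/(-46527 + 21) = 1/(-46506) = -1/46506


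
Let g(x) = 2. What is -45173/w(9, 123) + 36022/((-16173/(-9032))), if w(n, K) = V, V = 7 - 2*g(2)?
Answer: 81823061/16173 ≈ 5059.2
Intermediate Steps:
V = 3 (V = 7 - 2*2 = 7 - 4 = 3)
w(n, K) = 3
-45173/w(9, 123) + 36022/((-16173/(-9032))) = -45173/3 + 36022/((-16173/(-9032))) = -45173*1/3 + 36022/((-16173*(-1/9032))) = -45173/3 + 36022/(16173/9032) = -45173/3 + 36022*(9032/16173) = -45173/3 + 325350704/16173 = 81823061/16173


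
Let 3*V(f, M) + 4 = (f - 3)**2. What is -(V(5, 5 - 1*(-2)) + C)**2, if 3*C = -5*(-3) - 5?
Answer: -100/9 ≈ -11.111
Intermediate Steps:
V(f, M) = -4/3 + (-3 + f)**2/3 (V(f, M) = -4/3 + (f - 3)**2/3 = -4/3 + (-3 + f)**2/3)
C = 10/3 (C = (-5*(-3) - 5)/3 = (15 - 5)/3 = (1/3)*10 = 10/3 ≈ 3.3333)
-(V(5, 5 - 1*(-2)) + C)**2 = -((-4/3 + (-3 + 5)**2/3) + 10/3)**2 = -((-4/3 + (1/3)*2**2) + 10/3)**2 = -((-4/3 + (1/3)*4) + 10/3)**2 = -((-4/3 + 4/3) + 10/3)**2 = -(0 + 10/3)**2 = -(10/3)**2 = -1*100/9 = -100/9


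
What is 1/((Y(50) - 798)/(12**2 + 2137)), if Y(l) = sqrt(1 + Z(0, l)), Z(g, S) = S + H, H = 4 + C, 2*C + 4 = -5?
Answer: -3640476/1273507 - 2281*sqrt(202)/1273507 ≈ -2.8841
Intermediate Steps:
C = -9/2 (C = -2 + (1/2)*(-5) = -2 - 5/2 = -9/2 ≈ -4.5000)
H = -1/2 (H = 4 - 9/2 = -1/2 ≈ -0.50000)
Z(g, S) = -1/2 + S (Z(g, S) = S - 1/2 = -1/2 + S)
Y(l) = sqrt(1/2 + l) (Y(l) = sqrt(1 + (-1/2 + l)) = sqrt(1/2 + l))
1/((Y(50) - 798)/(12**2 + 2137)) = 1/((sqrt(2 + 4*50)/2 - 798)/(12**2 + 2137)) = 1/((sqrt(2 + 200)/2 - 798)/(144 + 2137)) = 1/((sqrt(202)/2 - 798)/2281) = 1/((-798 + sqrt(202)/2)*(1/2281)) = 1/(-798/2281 + sqrt(202)/4562)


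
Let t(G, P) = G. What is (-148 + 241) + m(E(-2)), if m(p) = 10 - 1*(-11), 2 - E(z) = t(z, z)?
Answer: 114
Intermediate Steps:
E(z) = 2 - z
m(p) = 21 (m(p) = 10 + 11 = 21)
(-148 + 241) + m(E(-2)) = (-148 + 241) + 21 = 93 + 21 = 114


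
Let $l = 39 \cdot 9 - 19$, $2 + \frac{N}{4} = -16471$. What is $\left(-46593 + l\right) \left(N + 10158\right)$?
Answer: $2578310574$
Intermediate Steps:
$N = -65892$ ($N = -8 + 4 \left(-16471\right) = -8 - 65884 = -65892$)
$l = 332$ ($l = 351 - 19 = 332$)
$\left(-46593 + l\right) \left(N + 10158\right) = \left(-46593 + 332\right) \left(-65892 + 10158\right) = \left(-46261\right) \left(-55734\right) = 2578310574$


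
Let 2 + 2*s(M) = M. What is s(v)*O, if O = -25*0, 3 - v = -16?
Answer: 0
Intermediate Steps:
v = 19 (v = 3 - 1*(-16) = 3 + 16 = 19)
O = 0
s(M) = -1 + M/2
s(v)*O = (-1 + (½)*19)*0 = (-1 + 19/2)*0 = (17/2)*0 = 0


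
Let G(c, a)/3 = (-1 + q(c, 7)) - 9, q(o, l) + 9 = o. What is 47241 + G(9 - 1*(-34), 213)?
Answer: 47313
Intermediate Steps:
q(o, l) = -9 + o
G(c, a) = -57 + 3*c (G(c, a) = 3*((-1 + (-9 + c)) - 9) = 3*((-10 + c) - 9) = 3*(-19 + c) = -57 + 3*c)
47241 + G(9 - 1*(-34), 213) = 47241 + (-57 + 3*(9 - 1*(-34))) = 47241 + (-57 + 3*(9 + 34)) = 47241 + (-57 + 3*43) = 47241 + (-57 + 129) = 47241 + 72 = 47313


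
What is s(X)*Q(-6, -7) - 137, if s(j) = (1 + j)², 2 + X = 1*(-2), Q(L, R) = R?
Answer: -200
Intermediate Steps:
X = -4 (X = -2 + 1*(-2) = -2 - 2 = -4)
s(X)*Q(-6, -7) - 137 = (1 - 4)²*(-7) - 137 = (-3)²*(-7) - 137 = 9*(-7) - 137 = -63 - 137 = -200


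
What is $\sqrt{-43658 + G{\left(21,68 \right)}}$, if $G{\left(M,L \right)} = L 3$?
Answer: $i \sqrt{43454} \approx 208.46 i$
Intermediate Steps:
$G{\left(M,L \right)} = 3 L$
$\sqrt{-43658 + G{\left(21,68 \right)}} = \sqrt{-43658 + 3 \cdot 68} = \sqrt{-43658 + 204} = \sqrt{-43454} = i \sqrt{43454}$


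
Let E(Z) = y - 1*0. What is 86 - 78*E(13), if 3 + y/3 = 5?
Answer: -382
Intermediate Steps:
y = 6 (y = -9 + 3*5 = -9 + 15 = 6)
E(Z) = 6 (E(Z) = 6 - 1*0 = 6 + 0 = 6)
86 - 78*E(13) = 86 - 78*6 = 86 - 468 = -382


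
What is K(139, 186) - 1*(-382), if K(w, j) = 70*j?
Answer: 13402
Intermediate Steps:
K(139, 186) - 1*(-382) = 70*186 - 1*(-382) = 13020 + 382 = 13402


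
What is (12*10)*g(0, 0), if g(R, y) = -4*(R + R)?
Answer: 0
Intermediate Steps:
g(R, y) = -8*R
(12*10)*g(0, 0) = (12*10)*(-8*0) = 120*0 = 0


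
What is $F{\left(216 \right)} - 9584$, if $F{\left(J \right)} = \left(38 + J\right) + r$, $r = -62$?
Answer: $-9392$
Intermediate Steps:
$F{\left(J \right)} = -24 + J$ ($F{\left(J \right)} = \left(38 + J\right) - 62 = -24 + J$)
$F{\left(216 \right)} - 9584 = \left(-24 + 216\right) - 9584 = 192 - 9584 = -9392$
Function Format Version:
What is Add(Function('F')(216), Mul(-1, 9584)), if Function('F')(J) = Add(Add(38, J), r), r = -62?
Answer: -9392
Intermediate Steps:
Function('F')(J) = Add(-24, J) (Function('F')(J) = Add(Add(38, J), -62) = Add(-24, J))
Add(Function('F')(216), Mul(-1, 9584)) = Add(Add(-24, 216), Mul(-1, 9584)) = Add(192, -9584) = -9392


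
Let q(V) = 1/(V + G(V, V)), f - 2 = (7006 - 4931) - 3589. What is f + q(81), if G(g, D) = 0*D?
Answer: -122471/81 ≈ -1512.0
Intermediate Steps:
G(g, D) = 0
f = -1512 (f = 2 + ((7006 - 4931) - 3589) = 2 + (2075 - 3589) = 2 - 1514 = -1512)
q(V) = 1/V (q(V) = 1/(V + 0) = 1/V)
f + q(81) = -1512 + 1/81 = -122471/81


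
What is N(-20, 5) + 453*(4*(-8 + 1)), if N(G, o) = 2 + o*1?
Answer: -12677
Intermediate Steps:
N(G, o) = 2 + o
N(-20, 5) + 453*(4*(-8 + 1)) = (2 + 5) + 453*(4*(-8 + 1)) = 7 + 453*(4*(-7)) = 7 + 453*(-28) = 7 - 12684 = -12677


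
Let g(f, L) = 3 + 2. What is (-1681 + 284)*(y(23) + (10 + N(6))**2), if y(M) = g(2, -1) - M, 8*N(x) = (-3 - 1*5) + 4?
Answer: -403733/4 ≈ -1.0093e+5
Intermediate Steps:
g(f, L) = 5
N(x) = -1/2 (N(x) = ((-3 - 1*5) + 4)/8 = ((-3 - 5) + 4)/8 = (-8 + 4)/8 = (1/8)*(-4) = -1/2)
y(M) = 5 - M
(-1681 + 284)*(y(23) + (10 + N(6))**2) = (-1681 + 284)*((5 - 1*23) + (10 - 1/2)**2) = -1397*((5 - 23) + (19/2)**2) = -1397*(-18 + 361/4) = -1397*289/4 = -403733/4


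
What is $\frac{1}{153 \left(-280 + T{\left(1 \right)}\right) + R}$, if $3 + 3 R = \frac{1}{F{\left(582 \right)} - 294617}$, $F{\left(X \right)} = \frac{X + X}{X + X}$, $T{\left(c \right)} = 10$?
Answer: $- \frac{883848}{36512644729} \approx -2.4207 \cdot 10^{-5}$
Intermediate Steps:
$F{\left(X \right)} = 1$ ($F{\left(X \right)} = \frac{2 X}{2 X} = 2 X \frac{1}{2 X} = 1$)
$R = - \frac{883849}{883848}$ ($R = -1 + \frac{1}{3 \left(1 - 294617\right)} = -1 + \frac{1}{3 \left(-294616\right)} = -1 + \frac{1}{3} \left(- \frac{1}{294616}\right) = -1 - \frac{1}{883848} = - \frac{883849}{883848} \approx -1.0$)
$\frac{1}{153 \left(-280 + T{\left(1 \right)}\right) + R} = \frac{1}{153 \left(-280 + 10\right) - \frac{883849}{883848}} = \frac{1}{153 \left(-270\right) - \frac{883849}{883848}} = \frac{1}{-41310 - \frac{883849}{883848}} = \frac{1}{- \frac{36512644729}{883848}} = - \frac{883848}{36512644729}$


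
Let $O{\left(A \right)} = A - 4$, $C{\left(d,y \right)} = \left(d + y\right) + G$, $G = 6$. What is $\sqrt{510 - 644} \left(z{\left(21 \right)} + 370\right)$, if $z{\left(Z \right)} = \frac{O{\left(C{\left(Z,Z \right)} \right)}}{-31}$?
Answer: $\frac{11426 i \sqrt{134}}{31} \approx 4266.6 i$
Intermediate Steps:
$C{\left(d,y \right)} = 6 + d + y$ ($C{\left(d,y \right)} = \left(d + y\right) + 6 = 6 + d + y$)
$O{\left(A \right)} = -4 + A$
$z{\left(Z \right)} = - \frac{2}{31} - \frac{2 Z}{31}$ ($z{\left(Z \right)} = \frac{-4 + \left(6 + Z + Z\right)}{-31} = \left(-4 + \left(6 + 2 Z\right)\right) \left(- \frac{1}{31}\right) = \left(2 + 2 Z\right) \left(- \frac{1}{31}\right) = - \frac{2}{31} - \frac{2 Z}{31}$)
$\sqrt{510 - 644} \left(z{\left(21 \right)} + 370\right) = \sqrt{510 - 644} \left(\left(- \frac{2}{31} - \frac{42}{31}\right) + 370\right) = \sqrt{-134} \left(- \frac{44}{31} + 370\right) = i \sqrt{134} \cdot \frac{11426}{31} = \frac{11426 i \sqrt{134}}{31}$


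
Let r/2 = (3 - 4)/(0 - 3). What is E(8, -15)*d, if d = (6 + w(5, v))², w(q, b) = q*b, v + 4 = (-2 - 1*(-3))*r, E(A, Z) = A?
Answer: 8192/9 ≈ 910.22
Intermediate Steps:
r = ⅔ (r = 2*((3 - 4)/(0 - 3)) = 2*(-1/(-3)) = 2*(-1*(-⅓)) = 2*(⅓) = ⅔ ≈ 0.66667)
v = -10/3 (v = -4 + (-2 - 1*(-3))*(⅔) = -4 + (-2 + 3)*(⅔) = -4 + 1*(⅔) = -4 + ⅔ = -10/3 ≈ -3.3333)
w(q, b) = b*q
d = 1024/9 (d = (6 - 10/3*5)² = (6 - 50/3)² = (-32/3)² = 1024/9 ≈ 113.78)
E(8, -15)*d = 8*(1024/9) = 8192/9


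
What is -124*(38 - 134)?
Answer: 11904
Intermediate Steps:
-124*(38 - 134) = -124*(-96) = 11904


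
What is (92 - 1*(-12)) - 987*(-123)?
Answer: 121505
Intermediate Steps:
(92 - 1*(-12)) - 987*(-123) = (92 + 12) + 121401 = 104 + 121401 = 121505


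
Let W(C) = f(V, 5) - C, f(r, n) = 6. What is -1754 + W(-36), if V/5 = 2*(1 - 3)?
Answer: -1712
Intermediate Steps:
V = -20 (V = 5*(2*(1 - 3)) = 5*(2*(-2)) = 5*(-4) = -20)
W(C) = 6 - C
-1754 + W(-36) = -1754 + (6 - 1*(-36)) = -1754 + (6 + 36) = -1754 + 42 = -1712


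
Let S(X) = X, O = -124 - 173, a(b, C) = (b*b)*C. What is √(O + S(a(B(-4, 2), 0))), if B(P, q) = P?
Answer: 3*I*√33 ≈ 17.234*I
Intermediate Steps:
a(b, C) = C*b² (a(b, C) = b²*C = C*b²)
O = -297
√(O + S(a(B(-4, 2), 0))) = √(-297 + 0*(-4)²) = √(-297 + 0*16) = √(-297 + 0) = √(-297) = 3*I*√33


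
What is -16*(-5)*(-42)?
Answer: -3360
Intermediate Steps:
-16*(-5)*(-42) = 80*(-42) = -3360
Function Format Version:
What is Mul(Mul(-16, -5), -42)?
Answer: -3360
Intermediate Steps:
Mul(Mul(-16, -5), -42) = Mul(80, -42) = -3360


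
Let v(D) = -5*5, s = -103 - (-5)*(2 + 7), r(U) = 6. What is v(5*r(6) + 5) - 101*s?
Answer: 5833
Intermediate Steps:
s = -58 (s = -103 - (-5)*9 = -103 - 1*(-45) = -103 + 45 = -58)
v(D) = -25
v(5*r(6) + 5) - 101*s = -25 - 101*(-58) = -25 + 5858 = 5833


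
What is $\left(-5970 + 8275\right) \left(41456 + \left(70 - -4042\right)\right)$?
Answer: $105034240$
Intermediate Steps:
$\left(-5970 + 8275\right) \left(41456 + \left(70 - -4042\right)\right) = 2305 \left(41456 + \left(70 + 4042\right)\right) = 2305 \left(41456 + 4112\right) = 2305 \cdot 45568 = 105034240$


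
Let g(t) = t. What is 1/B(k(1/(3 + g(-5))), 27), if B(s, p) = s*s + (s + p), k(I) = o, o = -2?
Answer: 1/29 ≈ 0.034483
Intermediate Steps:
k(I) = -2
B(s, p) = p + s + s² (B(s, p) = s² + (p + s) = p + s + s²)
1/B(k(1/(3 + g(-5))), 27) = 1/(27 - 2 + (-2)²) = 1/(27 - 2 + 4) = 1/29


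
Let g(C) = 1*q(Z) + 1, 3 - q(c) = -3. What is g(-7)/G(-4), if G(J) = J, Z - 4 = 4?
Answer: -7/4 ≈ -1.7500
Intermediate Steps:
Z = 8 (Z = 4 + 4 = 8)
q(c) = 6 (q(c) = 3 - 1*(-3) = 3 + 3 = 6)
g(C) = 7 (g(C) = 1*6 + 1 = 6 + 1 = 7)
g(-7)/G(-4) = 7/(-4) = 7*(-¼) = -7/4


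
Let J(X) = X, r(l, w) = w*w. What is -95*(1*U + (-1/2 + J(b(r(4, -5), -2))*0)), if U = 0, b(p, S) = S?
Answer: 95/2 ≈ 47.500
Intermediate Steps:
r(l, w) = w**2
-95*(1*U + (-1/2 + J(b(r(4, -5), -2))*0)) = -95*(1*0 + (-1/2 - 2*0)) = -95*(0 + (-1*1/2 + 0)) = -95*(0 + (-1/2 + 0)) = -95*(0 - 1/2) = -95*(-1/2) = 95/2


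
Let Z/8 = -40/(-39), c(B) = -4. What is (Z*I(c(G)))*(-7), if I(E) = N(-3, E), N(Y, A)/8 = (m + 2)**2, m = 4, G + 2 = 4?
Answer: -215040/13 ≈ -16542.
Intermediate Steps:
G = 2 (G = -2 + 4 = 2)
N(Y, A) = 288 (N(Y, A) = 8*(4 + 2)**2 = 8*6**2 = 8*36 = 288)
I(E) = 288
Z = 320/39 (Z = 8*(-40/(-39)) = 8*(-40*(-1/39)) = 8*(40/39) = 320/39 ≈ 8.2051)
(Z*I(c(G)))*(-7) = ((320/39)*288)*(-7) = (30720/13)*(-7) = -215040/13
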